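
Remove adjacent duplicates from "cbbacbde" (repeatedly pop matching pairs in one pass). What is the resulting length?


Input: cbbacbde
Stack-based adjacent duplicate removal:
  Read 'c': push. Stack: c
  Read 'b': push. Stack: cb
  Read 'b': matches stack top 'b' => pop. Stack: c
  Read 'a': push. Stack: ca
  Read 'c': push. Stack: cac
  Read 'b': push. Stack: cacb
  Read 'd': push. Stack: cacbd
  Read 'e': push. Stack: cacbde
Final stack: "cacbde" (length 6)

6


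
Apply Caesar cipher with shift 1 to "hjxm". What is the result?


Caesar cipher: shift "hjxm" by 1
  'h' (pos 7) + 1 = pos 8 = 'i'
  'j' (pos 9) + 1 = pos 10 = 'k'
  'x' (pos 23) + 1 = pos 24 = 'y'
  'm' (pos 12) + 1 = pos 13 = 'n'
Result: ikyn

ikyn


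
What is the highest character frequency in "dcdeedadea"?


Input: dcdeedadea
Character counts:
  'a': 2
  'c': 1
  'd': 4
  'e': 3
Maximum frequency: 4

4


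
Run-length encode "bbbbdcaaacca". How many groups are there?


Input: bbbbdcaaacca
Scanning for consecutive runs:
  Group 1: 'b' x 4 (positions 0-3)
  Group 2: 'd' x 1 (positions 4-4)
  Group 3: 'c' x 1 (positions 5-5)
  Group 4: 'a' x 3 (positions 6-8)
  Group 5: 'c' x 2 (positions 9-10)
  Group 6: 'a' x 1 (positions 11-11)
Total groups: 6

6


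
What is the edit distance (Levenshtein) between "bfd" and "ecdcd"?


Computing edit distance: "bfd" -> "ecdcd"
DP table:
           e    c    d    c    d
      0    1    2    3    4    5
  b   1    1    2    3    4    5
  f   2    2    2    3    4    5
  d   3    3    3    2    3    4
Edit distance = dp[3][5] = 4

4


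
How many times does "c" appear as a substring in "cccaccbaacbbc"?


Searching for "c" in "cccaccbaacbbc"
Scanning each position:
  Position 0: "c" => MATCH
  Position 1: "c" => MATCH
  Position 2: "c" => MATCH
  Position 3: "a" => no
  Position 4: "c" => MATCH
  Position 5: "c" => MATCH
  Position 6: "b" => no
  Position 7: "a" => no
  Position 8: "a" => no
  Position 9: "c" => MATCH
  Position 10: "b" => no
  Position 11: "b" => no
  Position 12: "c" => MATCH
Total occurrences: 7

7


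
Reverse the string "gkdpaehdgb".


Input: gkdpaehdgb
Reading characters right to left:
  Position 9: 'b'
  Position 8: 'g'
  Position 7: 'd'
  Position 6: 'h'
  Position 5: 'e'
  Position 4: 'a'
  Position 3: 'p'
  Position 2: 'd'
  Position 1: 'k'
  Position 0: 'g'
Reversed: bgdheapdkg

bgdheapdkg


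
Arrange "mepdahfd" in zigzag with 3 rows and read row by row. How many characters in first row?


Zigzag "mepdahfd" into 3 rows:
Placing characters:
  'm' => row 0
  'e' => row 1
  'p' => row 2
  'd' => row 1
  'a' => row 0
  'h' => row 1
  'f' => row 2
  'd' => row 1
Rows:
  Row 0: "ma"
  Row 1: "edhd"
  Row 2: "pf"
First row length: 2

2


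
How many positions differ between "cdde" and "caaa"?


Comparing "cdde" and "caaa" position by position:
  Position 0: 'c' vs 'c' => same
  Position 1: 'd' vs 'a' => DIFFER
  Position 2: 'd' vs 'a' => DIFFER
  Position 3: 'e' vs 'a' => DIFFER
Positions that differ: 3

3


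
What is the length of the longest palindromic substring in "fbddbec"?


Input: "fbddbec"
Checking substrings for palindromes:
  [1:5] "bddb" (len 4) => palindrome
  [2:4] "dd" (len 2) => palindrome
Longest palindromic substring: "bddb" with length 4

4


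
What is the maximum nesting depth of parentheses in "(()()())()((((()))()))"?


Input: "(()()())()((((()))()))"
Tracking depth:
  Position 0 '(': depth becomes 1
  Position 1 '(': depth becomes 2
  Position 2 ')': depth becomes 1
  Position 3 '(': depth becomes 2
  Position 4 ')': depth becomes 1
  Position 5 '(': depth becomes 2
  Position 6 ')': depth becomes 1
  Position 7 ')': depth becomes 0
  Position 8 '(': depth becomes 1
  Position 9 ')': depth becomes 0
  Position 10 '(': depth becomes 1
  Position 11 '(': depth becomes 2
  Position 12 '(': depth becomes 3
  Position 13 '(': depth becomes 4
  Position 14 '(': depth becomes 5
  Position 15 ')': depth becomes 4
  Position 16 ')': depth becomes 3
  Position 17 ')': depth becomes 2
  Position 18 '(': depth becomes 3
  Position 19 ')': depth becomes 2
  Position 20 ')': depth becomes 1
  Position 21 ')': depth becomes 0
Maximum depth reached: 5

5


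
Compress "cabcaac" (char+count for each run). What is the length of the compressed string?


Input: cabcaac
Runs:
  'c' x 1 => "c1"
  'a' x 1 => "a1"
  'b' x 1 => "b1"
  'c' x 1 => "c1"
  'a' x 2 => "a2"
  'c' x 1 => "c1"
Compressed: "c1a1b1c1a2c1"
Compressed length: 12

12


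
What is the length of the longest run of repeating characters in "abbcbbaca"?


Input: "abbcbbaca"
Scanning for longest run:
  Position 1 ('b'): new char, reset run to 1
  Position 2 ('b'): continues run of 'b', length=2
  Position 3 ('c'): new char, reset run to 1
  Position 4 ('b'): new char, reset run to 1
  Position 5 ('b'): continues run of 'b', length=2
  Position 6 ('a'): new char, reset run to 1
  Position 7 ('c'): new char, reset run to 1
  Position 8 ('a'): new char, reset run to 1
Longest run: 'b' with length 2

2


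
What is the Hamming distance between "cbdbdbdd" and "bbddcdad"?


Comparing "cbdbdbdd" and "bbddcdad" position by position:
  Position 0: 'c' vs 'b' => differ
  Position 1: 'b' vs 'b' => same
  Position 2: 'd' vs 'd' => same
  Position 3: 'b' vs 'd' => differ
  Position 4: 'd' vs 'c' => differ
  Position 5: 'b' vs 'd' => differ
  Position 6: 'd' vs 'a' => differ
  Position 7: 'd' vs 'd' => same
Total differences (Hamming distance): 5

5


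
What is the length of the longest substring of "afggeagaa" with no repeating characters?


Input: "afggeagaa"
Sliding window (track last position of each char):
  Position 0 ('a'): window [0,0] length 1 -- new best
  Position 1 ('f'): window [0,1] length 2 -- new best
  Position 2 ('g'): window [0,2] length 3 -- new best
  Position 3 ('g'): repeat (last at 2), move window start to 3
  Position 3 ('g'): window [3,3] length 1
  Position 4 ('e'): window [3,4] length 2
  Position 5 ('a'): window [3,5] length 3
  Position 6 ('g'): repeat (last at 3), move window start to 4
  Position 6 ('g'): window [4,6] length 3
  Position 7 ('a'): repeat (last at 5), move window start to 6
  Position 7 ('a'): window [6,7] length 2
  Position 8 ('a'): repeat (last at 7), move window start to 8
  Position 8 ('a'): window [8,8] length 1
Longest substring with no repeats: "afg" with length 3

3


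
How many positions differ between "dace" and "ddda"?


Comparing "dace" and "ddda" position by position:
  Position 0: 'd' vs 'd' => same
  Position 1: 'a' vs 'd' => DIFFER
  Position 2: 'c' vs 'd' => DIFFER
  Position 3: 'e' vs 'a' => DIFFER
Positions that differ: 3

3


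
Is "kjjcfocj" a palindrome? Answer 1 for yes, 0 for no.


Input: kjjcfocj
Reversed: jcofcjjk
  Compare pos 0 ('k') with pos 7 ('j'): MISMATCH
  Compare pos 1 ('j') with pos 6 ('c'): MISMATCH
  Compare pos 2 ('j') with pos 5 ('o'): MISMATCH
  Compare pos 3 ('c') with pos 4 ('f'): MISMATCH
Result: not a palindrome

0


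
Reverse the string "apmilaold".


Input: apmilaold
Reading characters right to left:
  Position 8: 'd'
  Position 7: 'l'
  Position 6: 'o'
  Position 5: 'a'
  Position 4: 'l'
  Position 3: 'i'
  Position 2: 'm'
  Position 1: 'p'
  Position 0: 'a'
Reversed: dloalimpa

dloalimpa


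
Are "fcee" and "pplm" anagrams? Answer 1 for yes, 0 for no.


Strings: "fcee", "pplm"
Sorted first:  ceef
Sorted second: lmpp
Differ at position 0: 'c' vs 'l' => not anagrams

0


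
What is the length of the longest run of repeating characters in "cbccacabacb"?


Input: "cbccacabacb"
Scanning for longest run:
  Position 1 ('b'): new char, reset run to 1
  Position 2 ('c'): new char, reset run to 1
  Position 3 ('c'): continues run of 'c', length=2
  Position 4 ('a'): new char, reset run to 1
  Position 5 ('c'): new char, reset run to 1
  Position 6 ('a'): new char, reset run to 1
  Position 7 ('b'): new char, reset run to 1
  Position 8 ('a'): new char, reset run to 1
  Position 9 ('c'): new char, reset run to 1
  Position 10 ('b'): new char, reset run to 1
Longest run: 'c' with length 2

2


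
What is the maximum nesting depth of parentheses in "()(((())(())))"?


Input: "()(((())(())))"
Tracking depth:
  Position 0 '(': depth becomes 1
  Position 1 ')': depth becomes 0
  Position 2 '(': depth becomes 1
  Position 3 '(': depth becomes 2
  Position 4 '(': depth becomes 3
  Position 5 '(': depth becomes 4
  Position 6 ')': depth becomes 3
  Position 7 ')': depth becomes 2
  Position 8 '(': depth becomes 3
  Position 9 '(': depth becomes 4
  Position 10 ')': depth becomes 3
  Position 11 ')': depth becomes 2
  Position 12 ')': depth becomes 1
  Position 13 ')': depth becomes 0
Maximum depth reached: 4

4


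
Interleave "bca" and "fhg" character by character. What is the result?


Interleaving "bca" and "fhg":
  Position 0: 'b' from first, 'f' from second => "bf"
  Position 1: 'c' from first, 'h' from second => "ch"
  Position 2: 'a' from first, 'g' from second => "ag"
Result: bfchag

bfchag


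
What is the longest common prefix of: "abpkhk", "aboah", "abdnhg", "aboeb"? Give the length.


Words: abpkhk, aboah, abdnhg, aboeb
  Position 0: all 'a' => match
  Position 1: all 'b' => match
  Position 2: ('p', 'o', 'd', 'o') => mismatch, stop
LCP = "ab" (length 2)

2


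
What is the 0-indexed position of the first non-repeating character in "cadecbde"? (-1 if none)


Input: cadecbde
Character frequencies:
  'a': 1
  'b': 1
  'c': 2
  'd': 2
  'e': 2
Scanning left to right for freq == 1:
  Position 0 ('c'): freq=2, skip
  Position 1 ('a'): unique! => answer = 1

1


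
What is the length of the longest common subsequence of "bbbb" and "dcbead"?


LCS of "bbbb" and "dcbead"
DP table:
           d    c    b    e    a    d
      0    0    0    0    0    0    0
  b   0    0    0    1    1    1    1
  b   0    0    0    1    1    1    1
  b   0    0    0    1    1    1    1
  b   0    0    0    1    1    1    1
LCS length = dp[4][6] = 1

1


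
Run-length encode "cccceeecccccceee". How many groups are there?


Input: cccceeecccccceee
Scanning for consecutive runs:
  Group 1: 'c' x 4 (positions 0-3)
  Group 2: 'e' x 3 (positions 4-6)
  Group 3: 'c' x 6 (positions 7-12)
  Group 4: 'e' x 3 (positions 13-15)
Total groups: 4

4


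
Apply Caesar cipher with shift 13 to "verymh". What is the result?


Caesar cipher: shift "verymh" by 13
  'v' (pos 21) + 13 = pos 8 = 'i'
  'e' (pos 4) + 13 = pos 17 = 'r'
  'r' (pos 17) + 13 = pos 4 = 'e'
  'y' (pos 24) + 13 = pos 11 = 'l'
  'm' (pos 12) + 13 = pos 25 = 'z'
  'h' (pos 7) + 13 = pos 20 = 'u'
Result: irelzu

irelzu


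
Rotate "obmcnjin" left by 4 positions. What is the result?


Input: "obmcnjin", rotate left by 4
First 4 characters: "obmc"
Remaining characters: "njin"
Concatenate remaining + first: "njin" + "obmc" = "njinobmc"

njinobmc


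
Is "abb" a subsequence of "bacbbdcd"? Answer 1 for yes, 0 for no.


Check if "abb" is a subsequence of "bacbbdcd"
Greedy scan:
  Position 0 ('b'): no match needed
  Position 1 ('a'): matches sub[0] = 'a'
  Position 2 ('c'): no match needed
  Position 3 ('b'): matches sub[1] = 'b'
  Position 4 ('b'): matches sub[2] = 'b'
  Position 5 ('d'): no match needed
  Position 6 ('c'): no match needed
  Position 7 ('d'): no match needed
All 3 characters matched => is a subsequence

1


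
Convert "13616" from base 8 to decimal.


Input: "13616" in base 8
Positional expansion:
  Digit '1' (value 1) x 8^4 = 4096
  Digit '3' (value 3) x 8^3 = 1536
  Digit '6' (value 6) x 8^2 = 384
  Digit '1' (value 1) x 8^1 = 8
  Digit '6' (value 6) x 8^0 = 6
Sum = 6030

6030


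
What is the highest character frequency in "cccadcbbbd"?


Input: cccadcbbbd
Character counts:
  'a': 1
  'b': 3
  'c': 4
  'd': 2
Maximum frequency: 4

4


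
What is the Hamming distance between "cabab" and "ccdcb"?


Comparing "cabab" and "ccdcb" position by position:
  Position 0: 'c' vs 'c' => same
  Position 1: 'a' vs 'c' => differ
  Position 2: 'b' vs 'd' => differ
  Position 3: 'a' vs 'c' => differ
  Position 4: 'b' vs 'b' => same
Total differences (Hamming distance): 3

3


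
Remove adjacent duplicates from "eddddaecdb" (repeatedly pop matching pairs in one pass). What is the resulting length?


Input: eddddaecdb
Stack-based adjacent duplicate removal:
  Read 'e': push. Stack: e
  Read 'd': push. Stack: ed
  Read 'd': matches stack top 'd' => pop. Stack: e
  Read 'd': push. Stack: ed
  Read 'd': matches stack top 'd' => pop. Stack: e
  Read 'a': push. Stack: ea
  Read 'e': push. Stack: eae
  Read 'c': push. Stack: eaec
  Read 'd': push. Stack: eaecd
  Read 'b': push. Stack: eaecdb
Final stack: "eaecdb" (length 6)

6


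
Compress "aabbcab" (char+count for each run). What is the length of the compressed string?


Input: aabbcab
Runs:
  'a' x 2 => "a2"
  'b' x 2 => "b2"
  'c' x 1 => "c1"
  'a' x 1 => "a1"
  'b' x 1 => "b1"
Compressed: "a2b2c1a1b1"
Compressed length: 10

10


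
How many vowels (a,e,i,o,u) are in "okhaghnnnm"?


Input: okhaghnnnm
Checking each character:
  'o' at position 0: vowel (running total: 1)
  'k' at position 1: consonant
  'h' at position 2: consonant
  'a' at position 3: vowel (running total: 2)
  'g' at position 4: consonant
  'h' at position 5: consonant
  'n' at position 6: consonant
  'n' at position 7: consonant
  'n' at position 8: consonant
  'm' at position 9: consonant
Total vowels: 2

2


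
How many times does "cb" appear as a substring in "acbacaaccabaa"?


Searching for "cb" in "acbacaaccabaa"
Scanning each position:
  Position 0: "ac" => no
  Position 1: "cb" => MATCH
  Position 2: "ba" => no
  Position 3: "ac" => no
  Position 4: "ca" => no
  Position 5: "aa" => no
  Position 6: "ac" => no
  Position 7: "cc" => no
  Position 8: "ca" => no
  Position 9: "ab" => no
  Position 10: "ba" => no
  Position 11: "aa" => no
Total occurrences: 1

1


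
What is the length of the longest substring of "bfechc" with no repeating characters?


Input: "bfechc"
Sliding window (track last position of each char):
  Position 0 ('b'): window [0,0] length 1 -- new best
  Position 1 ('f'): window [0,1] length 2 -- new best
  Position 2 ('e'): window [0,2] length 3 -- new best
  Position 3 ('c'): window [0,3] length 4 -- new best
  Position 4 ('h'): window [0,4] length 5 -- new best
  Position 5 ('c'): repeat (last at 3), move window start to 4
  Position 5 ('c'): window [4,5] length 2
Longest substring with no repeats: "bfech" with length 5

5


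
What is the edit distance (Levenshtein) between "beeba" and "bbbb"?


Computing edit distance: "beeba" -> "bbbb"
DP table:
           b    b    b    b
      0    1    2    3    4
  b   1    0    1    2    3
  e   2    1    1    2    3
  e   3    2    2    2    3
  b   4    3    2    2    2
  a   5    4    3    3    3
Edit distance = dp[5][4] = 3

3


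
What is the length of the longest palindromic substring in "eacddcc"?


Input: "eacddcc"
Checking substrings for palindromes:
  [2:6] "cddc" (len 4) => palindrome
  [3:5] "dd" (len 2) => palindrome
  [5:7] "cc" (len 2) => palindrome
Longest palindromic substring: "cddc" with length 4

4


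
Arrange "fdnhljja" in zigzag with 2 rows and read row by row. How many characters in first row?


Zigzag "fdnhljja" into 2 rows:
Placing characters:
  'f' => row 0
  'd' => row 1
  'n' => row 0
  'h' => row 1
  'l' => row 0
  'j' => row 1
  'j' => row 0
  'a' => row 1
Rows:
  Row 0: "fnlj"
  Row 1: "dhja"
First row length: 4

4


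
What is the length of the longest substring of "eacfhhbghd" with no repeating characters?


Input: "eacfhhbghd"
Sliding window (track last position of each char):
  Position 0 ('e'): window [0,0] length 1 -- new best
  Position 1 ('a'): window [0,1] length 2 -- new best
  Position 2 ('c'): window [0,2] length 3 -- new best
  Position 3 ('f'): window [0,3] length 4 -- new best
  Position 4 ('h'): window [0,4] length 5 -- new best
  Position 5 ('h'): repeat (last at 4), move window start to 5
  Position 5 ('h'): window [5,5] length 1
  Position 6 ('b'): window [5,6] length 2
  Position 7 ('g'): window [5,7] length 3
  Position 8 ('h'): repeat (last at 5), move window start to 6
  Position 8 ('h'): window [6,8] length 3
  Position 9 ('d'): window [6,9] length 4
Longest substring with no repeats: "eacfh" with length 5

5


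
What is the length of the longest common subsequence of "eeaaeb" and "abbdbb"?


LCS of "eeaaeb" and "abbdbb"
DP table:
           a    b    b    d    b    b
      0    0    0    0    0    0    0
  e   0    0    0    0    0    0    0
  e   0    0    0    0    0    0    0
  a   0    1    1    1    1    1    1
  a   0    1    1    1    1    1    1
  e   0    1    1    1    1    1    1
  b   0    1    2    2    2    2    2
LCS length = dp[6][6] = 2

2


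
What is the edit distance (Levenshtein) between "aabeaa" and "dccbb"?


Computing edit distance: "aabeaa" -> "dccbb"
DP table:
           d    c    c    b    b
      0    1    2    3    4    5
  a   1    1    2    3    4    5
  a   2    2    2    3    4    5
  b   3    3    3    3    3    4
  e   4    4    4    4    4    4
  a   5    5    5    5    5    5
  a   6    6    6    6    6    6
Edit distance = dp[6][5] = 6

6


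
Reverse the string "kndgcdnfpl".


Input: kndgcdnfpl
Reading characters right to left:
  Position 9: 'l'
  Position 8: 'p'
  Position 7: 'f'
  Position 6: 'n'
  Position 5: 'd'
  Position 4: 'c'
  Position 3: 'g'
  Position 2: 'd'
  Position 1: 'n'
  Position 0: 'k'
Reversed: lpfndcgdnk

lpfndcgdnk


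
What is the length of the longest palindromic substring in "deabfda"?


Input: "deabfda"
Checking substrings for palindromes:
  No multi-char palindromic substrings found
Longest palindromic substring: "d" with length 1

1


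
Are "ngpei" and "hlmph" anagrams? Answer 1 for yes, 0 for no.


Strings: "ngpei", "hlmph"
Sorted first:  eginp
Sorted second: hhlmp
Differ at position 0: 'e' vs 'h' => not anagrams

0


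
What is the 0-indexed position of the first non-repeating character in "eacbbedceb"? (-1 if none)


Input: eacbbedceb
Character frequencies:
  'a': 1
  'b': 3
  'c': 2
  'd': 1
  'e': 3
Scanning left to right for freq == 1:
  Position 0 ('e'): freq=3, skip
  Position 1 ('a'): unique! => answer = 1

1


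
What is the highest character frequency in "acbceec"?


Input: acbceec
Character counts:
  'a': 1
  'b': 1
  'c': 3
  'e': 2
Maximum frequency: 3

3


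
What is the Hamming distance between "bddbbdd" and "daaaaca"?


Comparing "bddbbdd" and "daaaaca" position by position:
  Position 0: 'b' vs 'd' => differ
  Position 1: 'd' vs 'a' => differ
  Position 2: 'd' vs 'a' => differ
  Position 3: 'b' vs 'a' => differ
  Position 4: 'b' vs 'a' => differ
  Position 5: 'd' vs 'c' => differ
  Position 6: 'd' vs 'a' => differ
Total differences (Hamming distance): 7

7


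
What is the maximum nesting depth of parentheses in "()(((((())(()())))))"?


Input: "()(((((())(()())))))"
Tracking depth:
  Position 0 '(': depth becomes 1
  Position 1 ')': depth becomes 0
  Position 2 '(': depth becomes 1
  Position 3 '(': depth becomes 2
  Position 4 '(': depth becomes 3
  Position 5 '(': depth becomes 4
  Position 6 '(': depth becomes 5
  Position 7 '(': depth becomes 6
  Position 8 ')': depth becomes 5
  Position 9 ')': depth becomes 4
  Position 10 '(': depth becomes 5
  Position 11 '(': depth becomes 6
  Position 12 ')': depth becomes 5
  Position 13 '(': depth becomes 6
  Position 14 ')': depth becomes 5
  Position 15 ')': depth becomes 4
  Position 16 ')': depth becomes 3
  Position 17 ')': depth becomes 2
  Position 18 ')': depth becomes 1
  Position 19 ')': depth becomes 0
Maximum depth reached: 6

6


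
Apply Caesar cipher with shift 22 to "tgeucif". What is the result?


Caesar cipher: shift "tgeucif" by 22
  't' (pos 19) + 22 = pos 15 = 'p'
  'g' (pos 6) + 22 = pos 2 = 'c'
  'e' (pos 4) + 22 = pos 0 = 'a'
  'u' (pos 20) + 22 = pos 16 = 'q'
  'c' (pos 2) + 22 = pos 24 = 'y'
  'i' (pos 8) + 22 = pos 4 = 'e'
  'f' (pos 5) + 22 = pos 1 = 'b'
Result: pcaqyeb

pcaqyeb


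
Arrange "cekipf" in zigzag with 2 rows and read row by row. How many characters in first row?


Zigzag "cekipf" into 2 rows:
Placing characters:
  'c' => row 0
  'e' => row 1
  'k' => row 0
  'i' => row 1
  'p' => row 0
  'f' => row 1
Rows:
  Row 0: "ckp"
  Row 1: "eif"
First row length: 3

3


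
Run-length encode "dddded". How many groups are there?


Input: dddded
Scanning for consecutive runs:
  Group 1: 'd' x 4 (positions 0-3)
  Group 2: 'e' x 1 (positions 4-4)
  Group 3: 'd' x 1 (positions 5-5)
Total groups: 3

3


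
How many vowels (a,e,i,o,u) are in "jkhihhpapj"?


Input: jkhihhpapj
Checking each character:
  'j' at position 0: consonant
  'k' at position 1: consonant
  'h' at position 2: consonant
  'i' at position 3: vowel (running total: 1)
  'h' at position 4: consonant
  'h' at position 5: consonant
  'p' at position 6: consonant
  'a' at position 7: vowel (running total: 2)
  'p' at position 8: consonant
  'j' at position 9: consonant
Total vowels: 2

2


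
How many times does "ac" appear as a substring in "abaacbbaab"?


Searching for "ac" in "abaacbbaab"
Scanning each position:
  Position 0: "ab" => no
  Position 1: "ba" => no
  Position 2: "aa" => no
  Position 3: "ac" => MATCH
  Position 4: "cb" => no
  Position 5: "bb" => no
  Position 6: "ba" => no
  Position 7: "aa" => no
  Position 8: "ab" => no
Total occurrences: 1

1


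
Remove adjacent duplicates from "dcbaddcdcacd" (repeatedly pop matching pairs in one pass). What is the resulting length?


Input: dcbaddcdcacd
Stack-based adjacent duplicate removal:
  Read 'd': push. Stack: d
  Read 'c': push. Stack: dc
  Read 'b': push. Stack: dcb
  Read 'a': push. Stack: dcba
  Read 'd': push. Stack: dcbad
  Read 'd': matches stack top 'd' => pop. Stack: dcba
  Read 'c': push. Stack: dcbac
  Read 'd': push. Stack: dcbacd
  Read 'c': push. Stack: dcbacdc
  Read 'a': push. Stack: dcbacdca
  Read 'c': push. Stack: dcbacdcac
  Read 'd': push. Stack: dcbacdcacd
Final stack: "dcbacdcacd" (length 10)

10


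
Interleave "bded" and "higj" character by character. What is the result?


Interleaving "bded" and "higj":
  Position 0: 'b' from first, 'h' from second => "bh"
  Position 1: 'd' from first, 'i' from second => "di"
  Position 2: 'e' from first, 'g' from second => "eg"
  Position 3: 'd' from first, 'j' from second => "dj"
Result: bhdiegdj

bhdiegdj


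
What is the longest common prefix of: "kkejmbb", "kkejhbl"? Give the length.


Words: kkejmbb, kkejhbl
  Position 0: all 'k' => match
  Position 1: all 'k' => match
  Position 2: all 'e' => match
  Position 3: all 'j' => match
  Position 4: ('m', 'h') => mismatch, stop
LCP = "kkej" (length 4)

4


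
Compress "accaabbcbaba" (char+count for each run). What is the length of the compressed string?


Input: accaabbcbaba
Runs:
  'a' x 1 => "a1"
  'c' x 2 => "c2"
  'a' x 2 => "a2"
  'b' x 2 => "b2"
  'c' x 1 => "c1"
  'b' x 1 => "b1"
  'a' x 1 => "a1"
  'b' x 1 => "b1"
  'a' x 1 => "a1"
Compressed: "a1c2a2b2c1b1a1b1a1"
Compressed length: 18

18


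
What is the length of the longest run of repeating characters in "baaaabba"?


Input: "baaaabba"
Scanning for longest run:
  Position 1 ('a'): new char, reset run to 1
  Position 2 ('a'): continues run of 'a', length=2
  Position 3 ('a'): continues run of 'a', length=3
  Position 4 ('a'): continues run of 'a', length=4
  Position 5 ('b'): new char, reset run to 1
  Position 6 ('b'): continues run of 'b', length=2
  Position 7 ('a'): new char, reset run to 1
Longest run: 'a' with length 4

4


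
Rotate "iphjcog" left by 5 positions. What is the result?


Input: "iphjcog", rotate left by 5
First 5 characters: "iphjc"
Remaining characters: "og"
Concatenate remaining + first: "og" + "iphjc" = "ogiphjc"

ogiphjc


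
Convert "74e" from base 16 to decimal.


Input: "74e" in base 16
Positional expansion:
  Digit '7' (value 7) x 16^2 = 1792
  Digit '4' (value 4) x 16^1 = 64
  Digit 'e' (value 14) x 16^0 = 14
Sum = 1870

1870


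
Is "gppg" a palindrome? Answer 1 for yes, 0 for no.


Input: gppg
Reversed: gppg
  Compare pos 0 ('g') with pos 3 ('g'): match
  Compare pos 1 ('p') with pos 2 ('p'): match
Result: palindrome

1


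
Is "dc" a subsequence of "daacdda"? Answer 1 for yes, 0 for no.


Check if "dc" is a subsequence of "daacdda"
Greedy scan:
  Position 0 ('d'): matches sub[0] = 'd'
  Position 1 ('a'): no match needed
  Position 2 ('a'): no match needed
  Position 3 ('c'): matches sub[1] = 'c'
  Position 4 ('d'): no match needed
  Position 5 ('d'): no match needed
  Position 6 ('a'): no match needed
All 2 characters matched => is a subsequence

1


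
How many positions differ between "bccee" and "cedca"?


Comparing "bccee" and "cedca" position by position:
  Position 0: 'b' vs 'c' => DIFFER
  Position 1: 'c' vs 'e' => DIFFER
  Position 2: 'c' vs 'd' => DIFFER
  Position 3: 'e' vs 'c' => DIFFER
  Position 4: 'e' vs 'a' => DIFFER
Positions that differ: 5

5


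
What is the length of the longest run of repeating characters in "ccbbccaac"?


Input: "ccbbccaac"
Scanning for longest run:
  Position 1 ('c'): continues run of 'c', length=2
  Position 2 ('b'): new char, reset run to 1
  Position 3 ('b'): continues run of 'b', length=2
  Position 4 ('c'): new char, reset run to 1
  Position 5 ('c'): continues run of 'c', length=2
  Position 6 ('a'): new char, reset run to 1
  Position 7 ('a'): continues run of 'a', length=2
  Position 8 ('c'): new char, reset run to 1
Longest run: 'c' with length 2

2


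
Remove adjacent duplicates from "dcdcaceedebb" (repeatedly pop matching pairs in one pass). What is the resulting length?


Input: dcdcaceedebb
Stack-based adjacent duplicate removal:
  Read 'd': push. Stack: d
  Read 'c': push. Stack: dc
  Read 'd': push. Stack: dcd
  Read 'c': push. Stack: dcdc
  Read 'a': push. Stack: dcdca
  Read 'c': push. Stack: dcdcac
  Read 'e': push. Stack: dcdcace
  Read 'e': matches stack top 'e' => pop. Stack: dcdcac
  Read 'd': push. Stack: dcdcacd
  Read 'e': push. Stack: dcdcacde
  Read 'b': push. Stack: dcdcacdeb
  Read 'b': matches stack top 'b' => pop. Stack: dcdcacde
Final stack: "dcdcacde" (length 8)

8


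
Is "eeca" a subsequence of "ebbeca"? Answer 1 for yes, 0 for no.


Check if "eeca" is a subsequence of "ebbeca"
Greedy scan:
  Position 0 ('e'): matches sub[0] = 'e'
  Position 1 ('b'): no match needed
  Position 2 ('b'): no match needed
  Position 3 ('e'): matches sub[1] = 'e'
  Position 4 ('c'): matches sub[2] = 'c'
  Position 5 ('a'): matches sub[3] = 'a'
All 4 characters matched => is a subsequence

1


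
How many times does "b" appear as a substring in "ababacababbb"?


Searching for "b" in "ababacababbb"
Scanning each position:
  Position 0: "a" => no
  Position 1: "b" => MATCH
  Position 2: "a" => no
  Position 3: "b" => MATCH
  Position 4: "a" => no
  Position 5: "c" => no
  Position 6: "a" => no
  Position 7: "b" => MATCH
  Position 8: "a" => no
  Position 9: "b" => MATCH
  Position 10: "b" => MATCH
  Position 11: "b" => MATCH
Total occurrences: 6

6


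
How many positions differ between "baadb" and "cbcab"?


Comparing "baadb" and "cbcab" position by position:
  Position 0: 'b' vs 'c' => DIFFER
  Position 1: 'a' vs 'b' => DIFFER
  Position 2: 'a' vs 'c' => DIFFER
  Position 3: 'd' vs 'a' => DIFFER
  Position 4: 'b' vs 'b' => same
Positions that differ: 4

4


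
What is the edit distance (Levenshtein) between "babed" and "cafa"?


Computing edit distance: "babed" -> "cafa"
DP table:
           c    a    f    a
      0    1    2    3    4
  b   1    1    2    3    4
  a   2    2    1    2    3
  b   3    3    2    2    3
  e   4    4    3    3    3
  d   5    5    4    4    4
Edit distance = dp[5][4] = 4

4


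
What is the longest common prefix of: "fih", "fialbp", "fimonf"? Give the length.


Words: fih, fialbp, fimonf
  Position 0: all 'f' => match
  Position 1: all 'i' => match
  Position 2: ('h', 'a', 'm') => mismatch, stop
LCP = "fi" (length 2)

2


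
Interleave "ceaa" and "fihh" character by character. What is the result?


Interleaving "ceaa" and "fihh":
  Position 0: 'c' from first, 'f' from second => "cf"
  Position 1: 'e' from first, 'i' from second => "ei"
  Position 2: 'a' from first, 'h' from second => "ah"
  Position 3: 'a' from first, 'h' from second => "ah"
Result: cfeiahah

cfeiahah


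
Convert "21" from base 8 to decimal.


Input: "21" in base 8
Positional expansion:
  Digit '2' (value 2) x 8^1 = 16
  Digit '1' (value 1) x 8^0 = 1
Sum = 17

17


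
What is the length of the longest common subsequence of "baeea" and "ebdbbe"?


LCS of "baeea" and "ebdbbe"
DP table:
           e    b    d    b    b    e
      0    0    0    0    0    0    0
  b   0    0    1    1    1    1    1
  a   0    0    1    1    1    1    1
  e   0    1    1    1    1    1    2
  e   0    1    1    1    1    1    2
  a   0    1    1    1    1    1    2
LCS length = dp[5][6] = 2

2


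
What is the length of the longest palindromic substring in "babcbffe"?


Input: "babcbffe"
Checking substrings for palindromes:
  [0:3] "bab" (len 3) => palindrome
  [2:5] "bcb" (len 3) => palindrome
  [5:7] "ff" (len 2) => palindrome
Longest palindromic substring: "bab" with length 3

3


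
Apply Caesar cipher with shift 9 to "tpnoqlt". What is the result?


Caesar cipher: shift "tpnoqlt" by 9
  't' (pos 19) + 9 = pos 2 = 'c'
  'p' (pos 15) + 9 = pos 24 = 'y'
  'n' (pos 13) + 9 = pos 22 = 'w'
  'o' (pos 14) + 9 = pos 23 = 'x'
  'q' (pos 16) + 9 = pos 25 = 'z'
  'l' (pos 11) + 9 = pos 20 = 'u'
  't' (pos 19) + 9 = pos 2 = 'c'
Result: cywxzuc

cywxzuc


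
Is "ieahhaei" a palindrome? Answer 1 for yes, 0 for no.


Input: ieahhaei
Reversed: ieahhaei
  Compare pos 0 ('i') with pos 7 ('i'): match
  Compare pos 1 ('e') with pos 6 ('e'): match
  Compare pos 2 ('a') with pos 5 ('a'): match
  Compare pos 3 ('h') with pos 4 ('h'): match
Result: palindrome

1


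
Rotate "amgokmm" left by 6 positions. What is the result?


Input: "amgokmm", rotate left by 6
First 6 characters: "amgokm"
Remaining characters: "m"
Concatenate remaining + first: "m" + "amgokm" = "mamgokm"

mamgokm


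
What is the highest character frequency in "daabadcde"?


Input: daabadcde
Character counts:
  'a': 3
  'b': 1
  'c': 1
  'd': 3
  'e': 1
Maximum frequency: 3

3


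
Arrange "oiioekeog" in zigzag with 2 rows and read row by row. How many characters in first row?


Zigzag "oiioekeog" into 2 rows:
Placing characters:
  'o' => row 0
  'i' => row 1
  'i' => row 0
  'o' => row 1
  'e' => row 0
  'k' => row 1
  'e' => row 0
  'o' => row 1
  'g' => row 0
Rows:
  Row 0: "oieeg"
  Row 1: "ioko"
First row length: 5

5


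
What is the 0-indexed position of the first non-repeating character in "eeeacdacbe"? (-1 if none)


Input: eeeacdacbe
Character frequencies:
  'a': 2
  'b': 1
  'c': 2
  'd': 1
  'e': 4
Scanning left to right for freq == 1:
  Position 0 ('e'): freq=4, skip
  Position 1 ('e'): freq=4, skip
  Position 2 ('e'): freq=4, skip
  Position 3 ('a'): freq=2, skip
  Position 4 ('c'): freq=2, skip
  Position 5 ('d'): unique! => answer = 5

5


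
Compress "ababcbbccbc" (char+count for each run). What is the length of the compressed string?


Input: ababcbbccbc
Runs:
  'a' x 1 => "a1"
  'b' x 1 => "b1"
  'a' x 1 => "a1"
  'b' x 1 => "b1"
  'c' x 1 => "c1"
  'b' x 2 => "b2"
  'c' x 2 => "c2"
  'b' x 1 => "b1"
  'c' x 1 => "c1"
Compressed: "a1b1a1b1c1b2c2b1c1"
Compressed length: 18

18


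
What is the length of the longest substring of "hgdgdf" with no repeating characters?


Input: "hgdgdf"
Sliding window (track last position of each char):
  Position 0 ('h'): window [0,0] length 1 -- new best
  Position 1 ('g'): window [0,1] length 2 -- new best
  Position 2 ('d'): window [0,2] length 3 -- new best
  Position 3 ('g'): repeat (last at 1), move window start to 2
  Position 3 ('g'): window [2,3] length 2
  Position 4 ('d'): repeat (last at 2), move window start to 3
  Position 4 ('d'): window [3,4] length 2
  Position 5 ('f'): window [3,5] length 3
Longest substring with no repeats: "hgd" with length 3

3


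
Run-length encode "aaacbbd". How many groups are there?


Input: aaacbbd
Scanning for consecutive runs:
  Group 1: 'a' x 3 (positions 0-2)
  Group 2: 'c' x 1 (positions 3-3)
  Group 3: 'b' x 2 (positions 4-5)
  Group 4: 'd' x 1 (positions 6-6)
Total groups: 4

4


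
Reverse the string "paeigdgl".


Input: paeigdgl
Reading characters right to left:
  Position 7: 'l'
  Position 6: 'g'
  Position 5: 'd'
  Position 4: 'g'
  Position 3: 'i'
  Position 2: 'e'
  Position 1: 'a'
  Position 0: 'p'
Reversed: lgdgieap

lgdgieap


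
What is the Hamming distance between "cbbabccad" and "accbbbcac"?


Comparing "cbbabccad" and "accbbbcac" position by position:
  Position 0: 'c' vs 'a' => differ
  Position 1: 'b' vs 'c' => differ
  Position 2: 'b' vs 'c' => differ
  Position 3: 'a' vs 'b' => differ
  Position 4: 'b' vs 'b' => same
  Position 5: 'c' vs 'b' => differ
  Position 6: 'c' vs 'c' => same
  Position 7: 'a' vs 'a' => same
  Position 8: 'd' vs 'c' => differ
Total differences (Hamming distance): 6

6


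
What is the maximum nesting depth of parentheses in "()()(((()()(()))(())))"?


Input: "()()(((()()(()))(())))"
Tracking depth:
  Position 0 '(': depth becomes 1
  Position 1 ')': depth becomes 0
  Position 2 '(': depth becomes 1
  Position 3 ')': depth becomes 0
  Position 4 '(': depth becomes 1
  Position 5 '(': depth becomes 2
  Position 6 '(': depth becomes 3
  Position 7 '(': depth becomes 4
  Position 8 ')': depth becomes 3
  Position 9 '(': depth becomes 4
  Position 10 ')': depth becomes 3
  Position 11 '(': depth becomes 4
  Position 12 '(': depth becomes 5
  Position 13 ')': depth becomes 4
  Position 14 ')': depth becomes 3
  Position 15 ')': depth becomes 2
  Position 16 '(': depth becomes 3
  Position 17 '(': depth becomes 4
  Position 18 ')': depth becomes 3
  Position 19 ')': depth becomes 2
  Position 20 ')': depth becomes 1
  Position 21 ')': depth becomes 0
Maximum depth reached: 5

5


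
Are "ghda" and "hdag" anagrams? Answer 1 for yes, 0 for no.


Strings: "ghda", "hdag"
Sorted first:  adgh
Sorted second: adgh
Sorted forms match => anagrams

1


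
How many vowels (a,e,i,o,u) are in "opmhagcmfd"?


Input: opmhagcmfd
Checking each character:
  'o' at position 0: vowel (running total: 1)
  'p' at position 1: consonant
  'm' at position 2: consonant
  'h' at position 3: consonant
  'a' at position 4: vowel (running total: 2)
  'g' at position 5: consonant
  'c' at position 6: consonant
  'm' at position 7: consonant
  'f' at position 8: consonant
  'd' at position 9: consonant
Total vowels: 2

2


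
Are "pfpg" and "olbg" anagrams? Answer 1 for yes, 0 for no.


Strings: "pfpg", "olbg"
Sorted first:  fgpp
Sorted second: bglo
Differ at position 0: 'f' vs 'b' => not anagrams

0


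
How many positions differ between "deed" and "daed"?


Comparing "deed" and "daed" position by position:
  Position 0: 'd' vs 'd' => same
  Position 1: 'e' vs 'a' => DIFFER
  Position 2: 'e' vs 'e' => same
  Position 3: 'd' vs 'd' => same
Positions that differ: 1

1


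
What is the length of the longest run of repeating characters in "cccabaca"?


Input: "cccabaca"
Scanning for longest run:
  Position 1 ('c'): continues run of 'c', length=2
  Position 2 ('c'): continues run of 'c', length=3
  Position 3 ('a'): new char, reset run to 1
  Position 4 ('b'): new char, reset run to 1
  Position 5 ('a'): new char, reset run to 1
  Position 6 ('c'): new char, reset run to 1
  Position 7 ('a'): new char, reset run to 1
Longest run: 'c' with length 3

3


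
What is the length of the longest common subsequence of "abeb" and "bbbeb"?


LCS of "abeb" and "bbbeb"
DP table:
           b    b    b    e    b
      0    0    0    0    0    0
  a   0    0    0    0    0    0
  b   0    1    1    1    1    1
  e   0    1    1    1    2    2
  b   0    1    2    2    2    3
LCS length = dp[4][5] = 3

3


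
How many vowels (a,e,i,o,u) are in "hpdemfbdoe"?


Input: hpdemfbdoe
Checking each character:
  'h' at position 0: consonant
  'p' at position 1: consonant
  'd' at position 2: consonant
  'e' at position 3: vowel (running total: 1)
  'm' at position 4: consonant
  'f' at position 5: consonant
  'b' at position 6: consonant
  'd' at position 7: consonant
  'o' at position 8: vowel (running total: 2)
  'e' at position 9: vowel (running total: 3)
Total vowels: 3

3


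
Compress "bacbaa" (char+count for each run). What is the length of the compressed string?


Input: bacbaa
Runs:
  'b' x 1 => "b1"
  'a' x 1 => "a1"
  'c' x 1 => "c1"
  'b' x 1 => "b1"
  'a' x 2 => "a2"
Compressed: "b1a1c1b1a2"
Compressed length: 10

10


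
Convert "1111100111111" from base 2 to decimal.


Input: "1111100111111" in base 2
Positional expansion:
  Digit '1' (value 1) x 2^12 = 4096
  Digit '1' (value 1) x 2^11 = 2048
  Digit '1' (value 1) x 2^10 = 1024
  Digit '1' (value 1) x 2^9 = 512
  Digit '1' (value 1) x 2^8 = 256
  Digit '0' (value 0) x 2^7 = 0
  Digit '0' (value 0) x 2^6 = 0
  Digit '1' (value 1) x 2^5 = 32
  Digit '1' (value 1) x 2^4 = 16
  Digit '1' (value 1) x 2^3 = 8
  Digit '1' (value 1) x 2^2 = 4
  Digit '1' (value 1) x 2^1 = 2
  Digit '1' (value 1) x 2^0 = 1
Sum = 7999

7999


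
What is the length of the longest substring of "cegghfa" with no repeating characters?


Input: "cegghfa"
Sliding window (track last position of each char):
  Position 0 ('c'): window [0,0] length 1 -- new best
  Position 1 ('e'): window [0,1] length 2 -- new best
  Position 2 ('g'): window [0,2] length 3 -- new best
  Position 3 ('g'): repeat (last at 2), move window start to 3
  Position 3 ('g'): window [3,3] length 1
  Position 4 ('h'): window [3,4] length 2
  Position 5 ('f'): window [3,5] length 3
  Position 6 ('a'): window [3,6] length 4 -- new best
Longest substring with no repeats: "ghfa" with length 4

4


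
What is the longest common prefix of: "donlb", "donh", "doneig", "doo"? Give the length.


Words: donlb, donh, doneig, doo
  Position 0: all 'd' => match
  Position 1: all 'o' => match
  Position 2: ('n', 'n', 'n', 'o') => mismatch, stop
LCP = "do" (length 2)

2


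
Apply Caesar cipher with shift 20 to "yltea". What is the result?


Caesar cipher: shift "yltea" by 20
  'y' (pos 24) + 20 = pos 18 = 's'
  'l' (pos 11) + 20 = pos 5 = 'f'
  't' (pos 19) + 20 = pos 13 = 'n'
  'e' (pos 4) + 20 = pos 24 = 'y'
  'a' (pos 0) + 20 = pos 20 = 'u'
Result: sfnyu

sfnyu


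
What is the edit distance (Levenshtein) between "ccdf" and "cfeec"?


Computing edit distance: "ccdf" -> "cfeec"
DP table:
           c    f    e    e    c
      0    1    2    3    4    5
  c   1    0    1    2    3    4
  c   2    1    1    2    3    3
  d   3    2    2    2    3    4
  f   4    3    2    3    3    4
Edit distance = dp[4][5] = 4

4


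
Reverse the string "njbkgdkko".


Input: njbkgdkko
Reading characters right to left:
  Position 8: 'o'
  Position 7: 'k'
  Position 6: 'k'
  Position 5: 'd'
  Position 4: 'g'
  Position 3: 'k'
  Position 2: 'b'
  Position 1: 'j'
  Position 0: 'n'
Reversed: okkdgkbjn

okkdgkbjn


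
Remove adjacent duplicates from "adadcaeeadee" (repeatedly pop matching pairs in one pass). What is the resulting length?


Input: adadcaeeadee
Stack-based adjacent duplicate removal:
  Read 'a': push. Stack: a
  Read 'd': push. Stack: ad
  Read 'a': push. Stack: ada
  Read 'd': push. Stack: adad
  Read 'c': push. Stack: adadc
  Read 'a': push. Stack: adadca
  Read 'e': push. Stack: adadcae
  Read 'e': matches stack top 'e' => pop. Stack: adadca
  Read 'a': matches stack top 'a' => pop. Stack: adadc
  Read 'd': push. Stack: adadcd
  Read 'e': push. Stack: adadcde
  Read 'e': matches stack top 'e' => pop. Stack: adadcd
Final stack: "adadcd" (length 6)

6


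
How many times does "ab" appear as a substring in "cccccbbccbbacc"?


Searching for "ab" in "cccccbbccbbacc"
Scanning each position:
  Position 0: "cc" => no
  Position 1: "cc" => no
  Position 2: "cc" => no
  Position 3: "cc" => no
  Position 4: "cb" => no
  Position 5: "bb" => no
  Position 6: "bc" => no
  Position 7: "cc" => no
  Position 8: "cb" => no
  Position 9: "bb" => no
  Position 10: "ba" => no
  Position 11: "ac" => no
  Position 12: "cc" => no
Total occurrences: 0

0
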